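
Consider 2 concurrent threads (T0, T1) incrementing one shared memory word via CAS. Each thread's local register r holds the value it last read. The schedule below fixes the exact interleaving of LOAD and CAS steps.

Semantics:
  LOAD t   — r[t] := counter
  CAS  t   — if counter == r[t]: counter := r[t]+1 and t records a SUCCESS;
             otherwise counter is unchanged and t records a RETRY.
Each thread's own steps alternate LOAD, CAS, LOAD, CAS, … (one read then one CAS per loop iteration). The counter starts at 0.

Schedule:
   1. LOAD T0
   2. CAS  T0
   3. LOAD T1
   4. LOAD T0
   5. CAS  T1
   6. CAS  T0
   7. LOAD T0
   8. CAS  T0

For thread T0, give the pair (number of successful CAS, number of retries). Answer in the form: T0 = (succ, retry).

T0 = (2, 1)

[1] T0.load  rd  (counter 0, T0.r 0)
[2] T0.cas  hit  (counter 1, T0.r 0)
[3] T1.load  rd  (counter 1, T1.r 1)
[4] T0.load  rd  (counter 1, T0.r 1)
[5] T1.cas  hit  (counter 2, T1.r 1)
[6] T0.cas  miss  (counter 2, T0.r 1)
[7] T0.load  rd  (counter 2, T0.r 2)
[8] T0.cas  hit  (counter 3, T0.r 2)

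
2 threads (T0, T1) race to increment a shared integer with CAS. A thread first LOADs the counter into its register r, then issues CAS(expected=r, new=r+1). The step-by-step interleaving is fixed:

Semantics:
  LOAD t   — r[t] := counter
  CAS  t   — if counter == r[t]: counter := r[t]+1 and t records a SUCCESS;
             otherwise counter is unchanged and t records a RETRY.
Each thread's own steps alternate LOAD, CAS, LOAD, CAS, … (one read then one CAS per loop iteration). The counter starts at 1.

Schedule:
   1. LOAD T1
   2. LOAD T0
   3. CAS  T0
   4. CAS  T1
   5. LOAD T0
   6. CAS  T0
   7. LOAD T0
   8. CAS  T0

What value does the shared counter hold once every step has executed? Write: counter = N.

counter = 4

T1 LOAD — after: cnt=1, r=1 — load
T0 LOAD — after: cnt=1, r=1 — load
T0 CAS — after: cnt=2, r=1 — ok
T1 CAS — after: cnt=2, r=1 — retry
T0 LOAD — after: cnt=2, r=2 — load
T0 CAS — after: cnt=3, r=2 — ok
T0 LOAD — after: cnt=3, r=3 — load
T0 CAS — after: cnt=4, r=3 — ok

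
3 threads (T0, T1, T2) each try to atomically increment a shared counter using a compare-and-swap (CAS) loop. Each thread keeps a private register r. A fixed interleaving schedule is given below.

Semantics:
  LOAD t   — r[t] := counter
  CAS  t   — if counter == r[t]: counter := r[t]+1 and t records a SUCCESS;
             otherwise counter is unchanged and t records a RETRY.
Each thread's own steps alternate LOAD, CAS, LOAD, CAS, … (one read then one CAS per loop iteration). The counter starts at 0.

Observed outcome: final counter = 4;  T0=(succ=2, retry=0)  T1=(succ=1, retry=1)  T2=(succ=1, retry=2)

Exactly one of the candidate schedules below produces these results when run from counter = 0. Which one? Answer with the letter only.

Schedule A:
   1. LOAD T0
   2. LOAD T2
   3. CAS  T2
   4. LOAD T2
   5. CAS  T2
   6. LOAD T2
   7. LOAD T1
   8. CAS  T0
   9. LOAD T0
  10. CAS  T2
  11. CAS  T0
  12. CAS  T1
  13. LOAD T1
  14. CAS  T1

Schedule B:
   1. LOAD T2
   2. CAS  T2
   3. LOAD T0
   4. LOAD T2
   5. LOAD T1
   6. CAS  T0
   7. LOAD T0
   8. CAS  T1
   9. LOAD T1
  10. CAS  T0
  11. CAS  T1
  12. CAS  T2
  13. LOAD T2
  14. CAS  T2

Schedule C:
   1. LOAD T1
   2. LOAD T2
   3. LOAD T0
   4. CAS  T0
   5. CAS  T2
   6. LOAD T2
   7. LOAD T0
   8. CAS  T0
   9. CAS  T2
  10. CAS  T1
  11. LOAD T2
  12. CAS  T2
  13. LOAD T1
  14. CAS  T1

C

Run C:
   1) LOAD T1:  M=0  r_T1=0
   2) LOAD T2:  M=0  r_T2=0
   3) LOAD T0:  M=0  r_T0=0
   4) CAS  T0:  M=1  r_T0=0 ✓
   5) CAS  T2:  M=1  r_T2=0 ✗
   6) LOAD T2:  M=1  r_T2=1
   7) LOAD T0:  M=1  r_T0=1
   8) CAS  T0:  M=2  r_T0=1 ✓
   9) CAS  T2:  M=2  r_T2=1 ✗
  10) CAS  T1:  M=2  r_T1=0 ✗
  11) LOAD T2:  M=2  r_T2=2
  12) CAS  T2:  M=3  r_T2=2 ✓
  13) LOAD T1:  M=3  r_T1=3
  14) CAS  T1:  M=4  r_T1=3 ✓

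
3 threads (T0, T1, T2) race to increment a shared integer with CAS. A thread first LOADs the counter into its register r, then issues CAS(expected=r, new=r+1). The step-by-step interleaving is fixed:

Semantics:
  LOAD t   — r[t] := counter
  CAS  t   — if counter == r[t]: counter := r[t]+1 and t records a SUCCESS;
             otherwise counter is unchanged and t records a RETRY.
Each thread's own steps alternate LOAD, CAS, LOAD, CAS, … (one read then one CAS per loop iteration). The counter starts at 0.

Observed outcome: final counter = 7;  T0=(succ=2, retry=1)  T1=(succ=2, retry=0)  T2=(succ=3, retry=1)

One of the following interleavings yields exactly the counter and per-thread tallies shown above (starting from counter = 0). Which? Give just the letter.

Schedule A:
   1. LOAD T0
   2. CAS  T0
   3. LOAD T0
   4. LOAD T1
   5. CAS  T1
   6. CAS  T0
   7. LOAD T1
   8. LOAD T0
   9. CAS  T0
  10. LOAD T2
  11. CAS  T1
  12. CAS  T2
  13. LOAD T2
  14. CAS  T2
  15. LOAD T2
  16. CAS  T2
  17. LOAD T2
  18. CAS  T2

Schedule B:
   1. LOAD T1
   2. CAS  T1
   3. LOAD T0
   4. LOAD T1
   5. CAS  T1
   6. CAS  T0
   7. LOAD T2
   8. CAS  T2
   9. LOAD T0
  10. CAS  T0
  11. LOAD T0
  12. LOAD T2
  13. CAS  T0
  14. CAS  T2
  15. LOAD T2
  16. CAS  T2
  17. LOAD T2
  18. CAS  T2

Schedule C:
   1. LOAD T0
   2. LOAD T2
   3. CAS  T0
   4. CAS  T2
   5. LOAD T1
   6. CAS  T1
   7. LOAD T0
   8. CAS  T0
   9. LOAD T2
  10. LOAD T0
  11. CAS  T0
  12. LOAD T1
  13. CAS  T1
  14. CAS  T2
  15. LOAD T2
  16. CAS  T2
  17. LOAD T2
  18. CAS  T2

B

Run B:
   1) LOAD T1:  M=0  r_T1=0
   2) CAS  T1:  M=1  r_T1=0 ✓
   3) LOAD T0:  M=1  r_T0=1
   4) LOAD T1:  M=1  r_T1=1
   5) CAS  T1:  M=2  r_T1=1 ✓
   6) CAS  T0:  M=2  r_T0=1 ✗
   7) LOAD T2:  M=2  r_T2=2
   8) CAS  T2:  M=3  r_T2=2 ✓
   9) LOAD T0:  M=3  r_T0=3
  10) CAS  T0:  M=4  r_T0=3 ✓
  11) LOAD T0:  M=4  r_T0=4
  12) LOAD T2:  M=4  r_T2=4
  13) CAS  T0:  M=5  r_T0=4 ✓
  14) CAS  T2:  M=5  r_T2=4 ✗
  15) LOAD T2:  M=5  r_T2=5
  16) CAS  T2:  M=6  r_T2=5 ✓
  17) LOAD T2:  M=6  r_T2=6
  18) CAS  T2:  M=7  r_T2=6 ✓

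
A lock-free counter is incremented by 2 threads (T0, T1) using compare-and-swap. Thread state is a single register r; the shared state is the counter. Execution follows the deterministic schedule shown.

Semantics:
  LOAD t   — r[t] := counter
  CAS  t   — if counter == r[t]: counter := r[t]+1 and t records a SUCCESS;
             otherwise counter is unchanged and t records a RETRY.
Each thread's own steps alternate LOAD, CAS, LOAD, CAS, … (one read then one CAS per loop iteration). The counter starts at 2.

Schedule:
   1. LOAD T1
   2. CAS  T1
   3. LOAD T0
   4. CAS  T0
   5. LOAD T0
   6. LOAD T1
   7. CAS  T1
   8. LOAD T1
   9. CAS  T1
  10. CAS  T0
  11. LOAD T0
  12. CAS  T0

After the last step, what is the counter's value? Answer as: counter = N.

step 1: T1 LOAD ⇒ load; ctr=2 reg=2
step 2: T1 CAS ⇒ ok; ctr=3 reg=2
step 3: T0 LOAD ⇒ load; ctr=3 reg=3
step 4: T0 CAS ⇒ ok; ctr=4 reg=3
step 5: T0 LOAD ⇒ load; ctr=4 reg=4
step 6: T1 LOAD ⇒ load; ctr=4 reg=4
step 7: T1 CAS ⇒ ok; ctr=5 reg=4
step 8: T1 LOAD ⇒ load; ctr=5 reg=5
step 9: T1 CAS ⇒ ok; ctr=6 reg=5
step 10: T0 CAS ⇒ retry; ctr=6 reg=4
step 11: T0 LOAD ⇒ load; ctr=6 reg=6
step 12: T0 CAS ⇒ ok; ctr=7 reg=6

counter = 7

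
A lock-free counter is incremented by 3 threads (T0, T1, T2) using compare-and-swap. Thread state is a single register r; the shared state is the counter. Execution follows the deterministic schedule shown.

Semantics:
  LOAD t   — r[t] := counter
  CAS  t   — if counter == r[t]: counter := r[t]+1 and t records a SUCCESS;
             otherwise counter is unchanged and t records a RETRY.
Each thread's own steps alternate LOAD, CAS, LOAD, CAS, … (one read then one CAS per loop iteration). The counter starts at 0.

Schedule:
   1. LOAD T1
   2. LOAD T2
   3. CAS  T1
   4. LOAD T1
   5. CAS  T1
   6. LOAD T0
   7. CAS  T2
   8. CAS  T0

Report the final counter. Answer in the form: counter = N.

   1) LOAD T1:  M=0  r_T1=0
   2) LOAD T2:  M=0  r_T2=0
   3) CAS  T1:  M=1  r_T1=0 ✓
   4) LOAD T1:  M=1  r_T1=1
   5) CAS  T1:  M=2  r_T1=1 ✓
   6) LOAD T0:  M=2  r_T0=2
   7) CAS  T2:  M=2  r_T2=0 ✗
   8) CAS  T0:  M=3  r_T0=2 ✓

counter = 3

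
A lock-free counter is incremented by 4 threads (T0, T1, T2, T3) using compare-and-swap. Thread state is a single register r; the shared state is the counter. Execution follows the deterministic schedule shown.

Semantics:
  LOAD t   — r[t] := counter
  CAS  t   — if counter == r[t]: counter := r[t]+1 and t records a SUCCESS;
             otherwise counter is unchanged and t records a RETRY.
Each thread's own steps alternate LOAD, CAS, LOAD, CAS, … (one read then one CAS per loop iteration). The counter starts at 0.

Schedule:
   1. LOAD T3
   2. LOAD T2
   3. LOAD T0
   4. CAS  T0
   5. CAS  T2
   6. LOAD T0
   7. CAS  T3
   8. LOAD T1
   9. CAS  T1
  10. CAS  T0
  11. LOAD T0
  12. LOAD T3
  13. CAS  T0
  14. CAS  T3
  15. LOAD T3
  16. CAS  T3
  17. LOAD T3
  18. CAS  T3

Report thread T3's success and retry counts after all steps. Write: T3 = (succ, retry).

T3 LOAD — after: cnt=0, r=0 — load
T2 LOAD — after: cnt=0, r=0 — load
T0 LOAD — after: cnt=0, r=0 — load
T0 CAS — after: cnt=1, r=0 — ok
T2 CAS — after: cnt=1, r=0 — retry
T0 LOAD — after: cnt=1, r=1 — load
T3 CAS — after: cnt=1, r=0 — retry
T1 LOAD — after: cnt=1, r=1 — load
T1 CAS — after: cnt=2, r=1 — ok
T0 CAS — after: cnt=2, r=1 — retry
T0 LOAD — after: cnt=2, r=2 — load
T3 LOAD — after: cnt=2, r=2 — load
T0 CAS — after: cnt=3, r=2 — ok
T3 CAS — after: cnt=3, r=2 — retry
T3 LOAD — after: cnt=3, r=3 — load
T3 CAS — after: cnt=4, r=3 — ok
T3 LOAD — after: cnt=4, r=4 — load
T3 CAS — after: cnt=5, r=4 — ok

T3 = (2, 2)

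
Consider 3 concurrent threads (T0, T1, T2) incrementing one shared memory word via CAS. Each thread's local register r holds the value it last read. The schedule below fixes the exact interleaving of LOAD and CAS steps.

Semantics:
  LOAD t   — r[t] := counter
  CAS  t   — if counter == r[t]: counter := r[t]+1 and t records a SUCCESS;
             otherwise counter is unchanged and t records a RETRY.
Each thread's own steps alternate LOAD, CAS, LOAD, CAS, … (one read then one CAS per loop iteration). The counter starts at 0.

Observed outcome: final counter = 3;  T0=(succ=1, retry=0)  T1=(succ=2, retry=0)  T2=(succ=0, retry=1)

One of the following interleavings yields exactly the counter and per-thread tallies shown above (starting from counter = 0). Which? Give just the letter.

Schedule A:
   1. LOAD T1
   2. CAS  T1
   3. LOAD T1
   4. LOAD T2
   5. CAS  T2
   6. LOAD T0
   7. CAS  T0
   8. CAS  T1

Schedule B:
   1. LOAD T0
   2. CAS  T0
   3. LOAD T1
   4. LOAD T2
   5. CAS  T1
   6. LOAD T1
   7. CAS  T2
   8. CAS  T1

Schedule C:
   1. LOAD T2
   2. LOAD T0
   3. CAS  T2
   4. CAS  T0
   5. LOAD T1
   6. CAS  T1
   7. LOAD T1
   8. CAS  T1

B

Simulating candidate B:
   1) LOAD T0:  M=0  r_T0=0
   2) CAS  T0:  M=1  r_T0=0 ✓
   3) LOAD T1:  M=1  r_T1=1
   4) LOAD T2:  M=1  r_T2=1
   5) CAS  T1:  M=2  r_T1=1 ✓
   6) LOAD T1:  M=2  r_T1=2
   7) CAS  T2:  M=2  r_T2=1 ✗
   8) CAS  T1:  M=3  r_T1=2 ✓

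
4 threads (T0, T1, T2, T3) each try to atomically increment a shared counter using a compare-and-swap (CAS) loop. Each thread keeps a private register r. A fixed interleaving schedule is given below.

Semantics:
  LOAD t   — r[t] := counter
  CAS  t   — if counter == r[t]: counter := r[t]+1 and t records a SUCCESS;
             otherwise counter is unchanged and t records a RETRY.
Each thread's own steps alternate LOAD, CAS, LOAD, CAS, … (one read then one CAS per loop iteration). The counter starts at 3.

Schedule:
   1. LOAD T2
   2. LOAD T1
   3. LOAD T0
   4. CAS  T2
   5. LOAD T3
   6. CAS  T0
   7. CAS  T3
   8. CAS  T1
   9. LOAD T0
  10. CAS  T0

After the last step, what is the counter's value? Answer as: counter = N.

step 1: T2 LOAD ⇒ load; ctr=3 reg=3
step 2: T1 LOAD ⇒ load; ctr=3 reg=3
step 3: T0 LOAD ⇒ load; ctr=3 reg=3
step 4: T2 CAS ⇒ ok; ctr=4 reg=3
step 5: T3 LOAD ⇒ load; ctr=4 reg=4
step 6: T0 CAS ⇒ retry; ctr=4 reg=3
step 7: T3 CAS ⇒ ok; ctr=5 reg=4
step 8: T1 CAS ⇒ retry; ctr=5 reg=3
step 9: T0 LOAD ⇒ load; ctr=5 reg=5
step 10: T0 CAS ⇒ ok; ctr=6 reg=5

counter = 6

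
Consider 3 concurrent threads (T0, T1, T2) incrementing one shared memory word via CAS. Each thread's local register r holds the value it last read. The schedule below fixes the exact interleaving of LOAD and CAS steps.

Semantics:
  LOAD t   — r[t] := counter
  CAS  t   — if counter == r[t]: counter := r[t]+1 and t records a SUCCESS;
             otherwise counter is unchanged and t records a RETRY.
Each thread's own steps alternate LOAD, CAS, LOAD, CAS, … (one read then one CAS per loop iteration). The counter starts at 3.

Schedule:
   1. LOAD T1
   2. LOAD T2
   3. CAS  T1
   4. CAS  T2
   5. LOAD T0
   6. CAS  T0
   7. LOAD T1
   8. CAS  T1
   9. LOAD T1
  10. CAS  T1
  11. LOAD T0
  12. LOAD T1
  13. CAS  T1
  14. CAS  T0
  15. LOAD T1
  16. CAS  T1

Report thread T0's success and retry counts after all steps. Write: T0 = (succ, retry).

#1 T1 reads 3
#2 T2 reads 3
#3 T1 CAS(3→4) writes; counter now 4
#4 T2 CAS(3→4) fails; counter now 4
#5 T0 reads 4
#6 T0 CAS(4→5) writes; counter now 5
#7 T1 reads 5
#8 T1 CAS(5→6) writes; counter now 6
#9 T1 reads 6
#10 T1 CAS(6→7) writes; counter now 7
#11 T0 reads 7
#12 T1 reads 7
#13 T1 CAS(7→8) writes; counter now 8
#14 T0 CAS(7→8) fails; counter now 8
#15 T1 reads 8
#16 T1 CAS(8→9) writes; counter now 9

T0 = (1, 1)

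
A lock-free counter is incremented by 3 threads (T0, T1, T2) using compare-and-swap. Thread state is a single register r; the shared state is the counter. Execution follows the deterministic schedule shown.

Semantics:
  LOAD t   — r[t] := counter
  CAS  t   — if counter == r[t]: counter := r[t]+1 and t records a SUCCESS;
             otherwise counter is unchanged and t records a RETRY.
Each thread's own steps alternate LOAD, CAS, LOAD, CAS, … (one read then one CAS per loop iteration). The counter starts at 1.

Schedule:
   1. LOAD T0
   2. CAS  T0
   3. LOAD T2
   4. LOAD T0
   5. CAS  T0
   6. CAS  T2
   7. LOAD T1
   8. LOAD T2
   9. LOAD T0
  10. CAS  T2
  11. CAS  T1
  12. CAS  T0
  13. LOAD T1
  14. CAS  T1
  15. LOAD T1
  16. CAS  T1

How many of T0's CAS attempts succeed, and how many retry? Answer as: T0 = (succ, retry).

T0 = (2, 1)

1. LOAD T0 → mem=1 r[T0]=1 [LOAD]
2. CAS T0 → mem=2 r[T0]=1 [OK]
3. LOAD T2 → mem=2 r[T2]=2 [LOAD]
4. LOAD T0 → mem=2 r[T0]=2 [LOAD]
5. CAS T0 → mem=3 r[T0]=2 [OK]
6. CAS T2 → mem=3 r[T2]=2 [RETRY]
7. LOAD T1 → mem=3 r[T1]=3 [LOAD]
8. LOAD T2 → mem=3 r[T2]=3 [LOAD]
9. LOAD T0 → mem=3 r[T0]=3 [LOAD]
10. CAS T2 → mem=4 r[T2]=3 [OK]
11. CAS T1 → mem=4 r[T1]=3 [RETRY]
12. CAS T0 → mem=4 r[T0]=3 [RETRY]
13. LOAD T1 → mem=4 r[T1]=4 [LOAD]
14. CAS T1 → mem=5 r[T1]=4 [OK]
15. LOAD T1 → mem=5 r[T1]=5 [LOAD]
16. CAS T1 → mem=6 r[T1]=5 [OK]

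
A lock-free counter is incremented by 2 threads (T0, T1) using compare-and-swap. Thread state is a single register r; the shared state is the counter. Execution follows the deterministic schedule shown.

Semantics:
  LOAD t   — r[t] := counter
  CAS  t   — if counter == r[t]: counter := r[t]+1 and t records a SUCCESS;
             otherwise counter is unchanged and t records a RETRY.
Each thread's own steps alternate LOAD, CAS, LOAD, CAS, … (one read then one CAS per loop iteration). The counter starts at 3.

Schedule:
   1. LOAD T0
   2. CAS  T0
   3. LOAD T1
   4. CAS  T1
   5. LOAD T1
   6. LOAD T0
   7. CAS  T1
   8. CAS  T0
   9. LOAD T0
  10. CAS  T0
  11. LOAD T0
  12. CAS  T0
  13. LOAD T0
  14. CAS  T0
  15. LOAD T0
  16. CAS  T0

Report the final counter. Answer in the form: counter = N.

counter = 10

1. LOAD T0 → mem=3 r[T0]=3 [LOAD]
2. CAS T0 → mem=4 r[T0]=3 [OK]
3. LOAD T1 → mem=4 r[T1]=4 [LOAD]
4. CAS T1 → mem=5 r[T1]=4 [OK]
5. LOAD T1 → mem=5 r[T1]=5 [LOAD]
6. LOAD T0 → mem=5 r[T0]=5 [LOAD]
7. CAS T1 → mem=6 r[T1]=5 [OK]
8. CAS T0 → mem=6 r[T0]=5 [RETRY]
9. LOAD T0 → mem=6 r[T0]=6 [LOAD]
10. CAS T0 → mem=7 r[T0]=6 [OK]
11. LOAD T0 → mem=7 r[T0]=7 [LOAD]
12. CAS T0 → mem=8 r[T0]=7 [OK]
13. LOAD T0 → mem=8 r[T0]=8 [LOAD]
14. CAS T0 → mem=9 r[T0]=8 [OK]
15. LOAD T0 → mem=9 r[T0]=9 [LOAD]
16. CAS T0 → mem=10 r[T0]=9 [OK]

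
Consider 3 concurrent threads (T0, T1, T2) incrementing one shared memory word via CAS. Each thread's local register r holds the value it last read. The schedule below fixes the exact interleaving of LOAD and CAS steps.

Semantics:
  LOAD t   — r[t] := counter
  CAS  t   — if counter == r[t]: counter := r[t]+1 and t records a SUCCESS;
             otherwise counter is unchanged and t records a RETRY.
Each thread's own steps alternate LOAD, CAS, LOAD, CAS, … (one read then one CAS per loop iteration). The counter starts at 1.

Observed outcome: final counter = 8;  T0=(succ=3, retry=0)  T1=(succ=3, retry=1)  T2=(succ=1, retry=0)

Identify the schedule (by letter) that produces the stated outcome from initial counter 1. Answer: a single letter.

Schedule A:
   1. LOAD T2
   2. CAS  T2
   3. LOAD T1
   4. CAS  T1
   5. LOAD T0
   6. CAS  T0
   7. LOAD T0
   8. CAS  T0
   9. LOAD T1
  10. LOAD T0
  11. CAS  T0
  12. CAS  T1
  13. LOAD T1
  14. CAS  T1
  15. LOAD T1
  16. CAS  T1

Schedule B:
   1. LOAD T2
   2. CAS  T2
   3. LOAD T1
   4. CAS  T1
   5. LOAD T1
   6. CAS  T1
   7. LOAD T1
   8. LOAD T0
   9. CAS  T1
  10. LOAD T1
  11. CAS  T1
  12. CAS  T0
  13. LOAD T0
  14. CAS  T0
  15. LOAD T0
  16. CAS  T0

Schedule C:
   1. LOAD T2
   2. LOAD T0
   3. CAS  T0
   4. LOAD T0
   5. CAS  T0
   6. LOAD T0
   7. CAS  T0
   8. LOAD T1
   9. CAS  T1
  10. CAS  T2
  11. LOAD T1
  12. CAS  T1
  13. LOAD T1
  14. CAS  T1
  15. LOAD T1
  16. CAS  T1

Run A:
step 1: T2 LOAD ⇒ load; ctr=1 reg=1
step 2: T2 CAS ⇒ ok; ctr=2 reg=1
step 3: T1 LOAD ⇒ load; ctr=2 reg=2
step 4: T1 CAS ⇒ ok; ctr=3 reg=2
step 5: T0 LOAD ⇒ load; ctr=3 reg=3
step 6: T0 CAS ⇒ ok; ctr=4 reg=3
step 7: T0 LOAD ⇒ load; ctr=4 reg=4
step 8: T0 CAS ⇒ ok; ctr=5 reg=4
step 9: T1 LOAD ⇒ load; ctr=5 reg=5
step 10: T0 LOAD ⇒ load; ctr=5 reg=5
step 11: T0 CAS ⇒ ok; ctr=6 reg=5
step 12: T1 CAS ⇒ retry; ctr=6 reg=5
step 13: T1 LOAD ⇒ load; ctr=6 reg=6
step 14: T1 CAS ⇒ ok; ctr=7 reg=6
step 15: T1 LOAD ⇒ load; ctr=7 reg=7
step 16: T1 CAS ⇒ ok; ctr=8 reg=7

A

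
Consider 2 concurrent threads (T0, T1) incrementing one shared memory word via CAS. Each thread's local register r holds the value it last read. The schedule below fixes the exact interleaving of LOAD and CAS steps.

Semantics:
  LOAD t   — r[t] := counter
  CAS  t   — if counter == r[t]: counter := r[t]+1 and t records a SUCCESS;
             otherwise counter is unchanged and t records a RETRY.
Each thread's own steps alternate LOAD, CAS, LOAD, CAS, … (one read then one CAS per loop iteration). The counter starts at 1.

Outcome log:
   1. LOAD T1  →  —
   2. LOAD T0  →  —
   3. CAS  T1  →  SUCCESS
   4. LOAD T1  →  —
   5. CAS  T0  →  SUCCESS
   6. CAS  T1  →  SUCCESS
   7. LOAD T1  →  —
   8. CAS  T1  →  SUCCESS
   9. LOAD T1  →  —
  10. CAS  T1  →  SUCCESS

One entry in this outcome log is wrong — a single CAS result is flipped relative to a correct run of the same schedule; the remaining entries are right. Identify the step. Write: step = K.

Re-executing:
[1] T1.load  rd  (counter 1, T1.r 1)
[2] T0.load  rd  (counter 1, T0.r 1)
[3] T1.cas  hit  (counter 2, T1.r 1)
[4] T1.load  rd  (counter 2, T1.r 2)
[5] T0.cas  miss  (counter 2, T0.r 1)
[6] T1.cas  hit  (counter 3, T1.r 2)
[7] T1.load  rd  (counter 3, T1.r 3)
[8] T1.cas  hit  (counter 4, T1.r 3)
[9] T1.load  rd  (counter 4, T1.r 4)
[10] T1.cas  hit  (counter 5, T1.r 4)
Log disagrees first at step 5.

step = 5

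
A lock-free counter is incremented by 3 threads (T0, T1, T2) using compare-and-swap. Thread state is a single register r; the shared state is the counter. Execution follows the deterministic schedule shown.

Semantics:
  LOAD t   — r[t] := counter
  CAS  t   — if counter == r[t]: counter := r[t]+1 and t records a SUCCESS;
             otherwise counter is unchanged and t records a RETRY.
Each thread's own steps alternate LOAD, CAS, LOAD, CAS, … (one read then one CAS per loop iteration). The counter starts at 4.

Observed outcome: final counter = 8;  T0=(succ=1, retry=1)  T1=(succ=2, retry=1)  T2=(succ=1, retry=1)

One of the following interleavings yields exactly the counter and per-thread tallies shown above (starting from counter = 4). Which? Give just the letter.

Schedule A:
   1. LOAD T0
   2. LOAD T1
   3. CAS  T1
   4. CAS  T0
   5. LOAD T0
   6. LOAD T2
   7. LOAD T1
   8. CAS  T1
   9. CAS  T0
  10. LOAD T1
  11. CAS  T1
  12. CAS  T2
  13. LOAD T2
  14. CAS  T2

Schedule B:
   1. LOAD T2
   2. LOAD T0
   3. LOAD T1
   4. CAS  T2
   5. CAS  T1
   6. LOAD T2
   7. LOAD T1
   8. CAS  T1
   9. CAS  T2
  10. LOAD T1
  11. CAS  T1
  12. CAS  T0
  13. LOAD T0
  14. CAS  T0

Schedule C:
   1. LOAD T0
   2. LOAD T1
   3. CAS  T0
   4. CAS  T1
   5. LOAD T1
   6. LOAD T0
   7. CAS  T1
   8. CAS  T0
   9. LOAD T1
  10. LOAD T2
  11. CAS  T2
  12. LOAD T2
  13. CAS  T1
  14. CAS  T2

Simulating candidate B:
[1] T2.load  rd  (counter 4, T2.r 4)
[2] T0.load  rd  (counter 4, T0.r 4)
[3] T1.load  rd  (counter 4, T1.r 4)
[4] T2.cas  hit  (counter 5, T2.r 4)
[5] T1.cas  miss  (counter 5, T1.r 4)
[6] T2.load  rd  (counter 5, T2.r 5)
[7] T1.load  rd  (counter 5, T1.r 5)
[8] T1.cas  hit  (counter 6, T1.r 5)
[9] T2.cas  miss  (counter 6, T2.r 5)
[10] T1.load  rd  (counter 6, T1.r 6)
[11] T1.cas  hit  (counter 7, T1.r 6)
[12] T0.cas  miss  (counter 7, T0.r 4)
[13] T0.load  rd  (counter 7, T0.r 7)
[14] T0.cas  hit  (counter 8, T0.r 7)

B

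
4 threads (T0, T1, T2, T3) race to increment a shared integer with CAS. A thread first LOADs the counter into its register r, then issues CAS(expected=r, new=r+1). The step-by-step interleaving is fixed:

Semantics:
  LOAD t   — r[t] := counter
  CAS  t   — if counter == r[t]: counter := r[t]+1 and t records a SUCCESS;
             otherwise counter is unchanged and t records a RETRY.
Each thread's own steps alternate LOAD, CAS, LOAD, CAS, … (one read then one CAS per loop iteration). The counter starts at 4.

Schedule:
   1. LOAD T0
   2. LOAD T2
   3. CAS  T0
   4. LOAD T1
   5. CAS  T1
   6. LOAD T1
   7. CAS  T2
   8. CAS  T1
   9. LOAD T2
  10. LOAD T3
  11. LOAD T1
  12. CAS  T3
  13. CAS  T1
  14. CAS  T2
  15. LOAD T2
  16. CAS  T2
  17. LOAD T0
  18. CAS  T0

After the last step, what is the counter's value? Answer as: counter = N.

step 1: T0 LOAD ⇒ load; ctr=4 reg=4
step 2: T2 LOAD ⇒ load; ctr=4 reg=4
step 3: T0 CAS ⇒ ok; ctr=5 reg=4
step 4: T1 LOAD ⇒ load; ctr=5 reg=5
step 5: T1 CAS ⇒ ok; ctr=6 reg=5
step 6: T1 LOAD ⇒ load; ctr=6 reg=6
step 7: T2 CAS ⇒ retry; ctr=6 reg=4
step 8: T1 CAS ⇒ ok; ctr=7 reg=6
step 9: T2 LOAD ⇒ load; ctr=7 reg=7
step 10: T3 LOAD ⇒ load; ctr=7 reg=7
step 11: T1 LOAD ⇒ load; ctr=7 reg=7
step 12: T3 CAS ⇒ ok; ctr=8 reg=7
step 13: T1 CAS ⇒ retry; ctr=8 reg=7
step 14: T2 CAS ⇒ retry; ctr=8 reg=7
step 15: T2 LOAD ⇒ load; ctr=8 reg=8
step 16: T2 CAS ⇒ ok; ctr=9 reg=8
step 17: T0 LOAD ⇒ load; ctr=9 reg=9
step 18: T0 CAS ⇒ ok; ctr=10 reg=9

counter = 10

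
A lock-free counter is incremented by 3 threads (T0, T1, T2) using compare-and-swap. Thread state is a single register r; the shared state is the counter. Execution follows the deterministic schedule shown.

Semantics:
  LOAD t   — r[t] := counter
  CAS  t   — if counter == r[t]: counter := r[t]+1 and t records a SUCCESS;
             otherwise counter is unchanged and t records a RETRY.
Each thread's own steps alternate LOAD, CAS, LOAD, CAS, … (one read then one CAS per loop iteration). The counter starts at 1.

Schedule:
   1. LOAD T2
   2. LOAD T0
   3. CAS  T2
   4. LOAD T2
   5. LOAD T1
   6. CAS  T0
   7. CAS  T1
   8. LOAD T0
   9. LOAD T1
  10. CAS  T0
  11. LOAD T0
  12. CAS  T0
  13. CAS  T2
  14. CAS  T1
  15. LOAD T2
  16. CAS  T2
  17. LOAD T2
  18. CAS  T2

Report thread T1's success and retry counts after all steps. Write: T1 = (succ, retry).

1. LOAD T2 → mem=1 r[T2]=1 [LOAD]
2. LOAD T0 → mem=1 r[T0]=1 [LOAD]
3. CAS T2 → mem=2 r[T2]=1 [OK]
4. LOAD T2 → mem=2 r[T2]=2 [LOAD]
5. LOAD T1 → mem=2 r[T1]=2 [LOAD]
6. CAS T0 → mem=2 r[T0]=1 [RETRY]
7. CAS T1 → mem=3 r[T1]=2 [OK]
8. LOAD T0 → mem=3 r[T0]=3 [LOAD]
9. LOAD T1 → mem=3 r[T1]=3 [LOAD]
10. CAS T0 → mem=4 r[T0]=3 [OK]
11. LOAD T0 → mem=4 r[T0]=4 [LOAD]
12. CAS T0 → mem=5 r[T0]=4 [OK]
13. CAS T2 → mem=5 r[T2]=2 [RETRY]
14. CAS T1 → mem=5 r[T1]=3 [RETRY]
15. LOAD T2 → mem=5 r[T2]=5 [LOAD]
16. CAS T2 → mem=6 r[T2]=5 [OK]
17. LOAD T2 → mem=6 r[T2]=6 [LOAD]
18. CAS T2 → mem=7 r[T2]=6 [OK]

T1 = (1, 1)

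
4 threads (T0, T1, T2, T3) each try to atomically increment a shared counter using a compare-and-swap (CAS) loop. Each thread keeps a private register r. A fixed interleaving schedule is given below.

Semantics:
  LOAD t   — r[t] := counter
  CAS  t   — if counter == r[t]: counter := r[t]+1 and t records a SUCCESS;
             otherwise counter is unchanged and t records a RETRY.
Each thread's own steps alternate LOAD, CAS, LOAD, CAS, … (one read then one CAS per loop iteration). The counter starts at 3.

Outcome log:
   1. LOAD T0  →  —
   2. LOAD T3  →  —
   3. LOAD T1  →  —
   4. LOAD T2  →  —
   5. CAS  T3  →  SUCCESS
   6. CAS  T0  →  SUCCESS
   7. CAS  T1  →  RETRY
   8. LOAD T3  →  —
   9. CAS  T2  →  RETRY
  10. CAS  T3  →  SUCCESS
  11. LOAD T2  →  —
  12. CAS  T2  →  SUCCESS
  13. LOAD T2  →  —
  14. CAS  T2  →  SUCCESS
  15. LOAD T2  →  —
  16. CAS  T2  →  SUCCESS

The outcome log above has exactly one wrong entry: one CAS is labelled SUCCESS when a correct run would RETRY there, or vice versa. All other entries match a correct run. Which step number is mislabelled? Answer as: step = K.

Correct run:
[1] T0.load  rd  (counter 3, T0.r 3)
[2] T3.load  rd  (counter 3, T3.r 3)
[3] T1.load  rd  (counter 3, T1.r 3)
[4] T2.load  rd  (counter 3, T2.r 3)
[5] T3.cas  hit  (counter 4, T3.r 3)
[6] T0.cas  miss  (counter 4, T0.r 3)
[7] T1.cas  miss  (counter 4, T1.r 3)
[8] T3.load  rd  (counter 4, T3.r 4)
[9] T2.cas  miss  (counter 4, T2.r 3)
[10] T3.cas  hit  (counter 5, T3.r 4)
[11] T2.load  rd  (counter 5, T2.r 5)
[12] T2.cas  hit  (counter 6, T2.r 5)
[13] T2.load  rd  (counter 6, T2.r 6)
[14] T2.cas  hit  (counter 7, T2.r 6)
[15] T2.load  rd  (counter 7, T2.r 7)
[16] T2.cas  hit  (counter 8, T2.r 7)
Mismatch at 6.

step = 6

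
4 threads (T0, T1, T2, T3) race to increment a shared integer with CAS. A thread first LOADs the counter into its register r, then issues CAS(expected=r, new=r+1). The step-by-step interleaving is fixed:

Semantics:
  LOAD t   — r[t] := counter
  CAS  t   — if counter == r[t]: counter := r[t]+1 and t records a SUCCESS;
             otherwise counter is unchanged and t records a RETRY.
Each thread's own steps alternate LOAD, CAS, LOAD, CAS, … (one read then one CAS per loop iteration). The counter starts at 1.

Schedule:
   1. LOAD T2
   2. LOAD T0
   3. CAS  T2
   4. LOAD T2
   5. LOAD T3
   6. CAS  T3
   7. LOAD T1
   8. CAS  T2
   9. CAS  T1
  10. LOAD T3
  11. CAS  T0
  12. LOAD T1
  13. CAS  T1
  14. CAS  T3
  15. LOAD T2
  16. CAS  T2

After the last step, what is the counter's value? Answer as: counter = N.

T2 LOAD — after: cnt=1, r=1 — load
T0 LOAD — after: cnt=1, r=1 — load
T2 CAS — after: cnt=2, r=1 — ok
T2 LOAD — after: cnt=2, r=2 — load
T3 LOAD — after: cnt=2, r=2 — load
T3 CAS — after: cnt=3, r=2 — ok
T1 LOAD — after: cnt=3, r=3 — load
T2 CAS — after: cnt=3, r=2 — retry
T1 CAS — after: cnt=4, r=3 — ok
T3 LOAD — after: cnt=4, r=4 — load
T0 CAS — after: cnt=4, r=1 — retry
T1 LOAD — after: cnt=4, r=4 — load
T1 CAS — after: cnt=5, r=4 — ok
T3 CAS — after: cnt=5, r=4 — retry
T2 LOAD — after: cnt=5, r=5 — load
T2 CAS — after: cnt=6, r=5 — ok

counter = 6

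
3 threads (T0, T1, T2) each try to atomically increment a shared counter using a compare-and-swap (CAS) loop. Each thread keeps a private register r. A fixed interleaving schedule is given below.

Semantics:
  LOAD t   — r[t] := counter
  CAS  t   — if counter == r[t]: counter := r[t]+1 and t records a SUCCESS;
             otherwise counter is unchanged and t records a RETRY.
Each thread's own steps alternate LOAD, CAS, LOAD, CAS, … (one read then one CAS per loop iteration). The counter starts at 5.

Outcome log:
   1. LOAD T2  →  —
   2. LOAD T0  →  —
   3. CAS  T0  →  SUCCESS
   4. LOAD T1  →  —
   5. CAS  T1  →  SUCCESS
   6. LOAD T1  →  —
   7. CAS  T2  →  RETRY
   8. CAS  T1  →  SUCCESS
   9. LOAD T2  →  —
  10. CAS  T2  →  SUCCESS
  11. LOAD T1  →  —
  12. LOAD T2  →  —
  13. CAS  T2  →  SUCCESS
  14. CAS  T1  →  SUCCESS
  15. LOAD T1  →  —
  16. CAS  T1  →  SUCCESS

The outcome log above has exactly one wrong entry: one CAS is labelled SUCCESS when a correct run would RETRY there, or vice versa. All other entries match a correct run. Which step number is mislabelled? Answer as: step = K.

step = 14

Correct run:
1. LOAD T2 → mem=5 r[T2]=5 [LOAD]
2. LOAD T0 → mem=5 r[T0]=5 [LOAD]
3. CAS T0 → mem=6 r[T0]=5 [OK]
4. LOAD T1 → mem=6 r[T1]=6 [LOAD]
5. CAS T1 → mem=7 r[T1]=6 [OK]
6. LOAD T1 → mem=7 r[T1]=7 [LOAD]
7. CAS T2 → mem=7 r[T2]=5 [RETRY]
8. CAS T1 → mem=8 r[T1]=7 [OK]
9. LOAD T2 → mem=8 r[T2]=8 [LOAD]
10. CAS T2 → mem=9 r[T2]=8 [OK]
11. LOAD T1 → mem=9 r[T1]=9 [LOAD]
12. LOAD T2 → mem=9 r[T2]=9 [LOAD]
13. CAS T2 → mem=10 r[T2]=9 [OK]
14. CAS T1 → mem=10 r[T1]=9 [RETRY]
15. LOAD T1 → mem=10 r[T1]=10 [LOAD]
16. CAS T1 → mem=11 r[T1]=10 [OK]
Log disagrees first at step 14.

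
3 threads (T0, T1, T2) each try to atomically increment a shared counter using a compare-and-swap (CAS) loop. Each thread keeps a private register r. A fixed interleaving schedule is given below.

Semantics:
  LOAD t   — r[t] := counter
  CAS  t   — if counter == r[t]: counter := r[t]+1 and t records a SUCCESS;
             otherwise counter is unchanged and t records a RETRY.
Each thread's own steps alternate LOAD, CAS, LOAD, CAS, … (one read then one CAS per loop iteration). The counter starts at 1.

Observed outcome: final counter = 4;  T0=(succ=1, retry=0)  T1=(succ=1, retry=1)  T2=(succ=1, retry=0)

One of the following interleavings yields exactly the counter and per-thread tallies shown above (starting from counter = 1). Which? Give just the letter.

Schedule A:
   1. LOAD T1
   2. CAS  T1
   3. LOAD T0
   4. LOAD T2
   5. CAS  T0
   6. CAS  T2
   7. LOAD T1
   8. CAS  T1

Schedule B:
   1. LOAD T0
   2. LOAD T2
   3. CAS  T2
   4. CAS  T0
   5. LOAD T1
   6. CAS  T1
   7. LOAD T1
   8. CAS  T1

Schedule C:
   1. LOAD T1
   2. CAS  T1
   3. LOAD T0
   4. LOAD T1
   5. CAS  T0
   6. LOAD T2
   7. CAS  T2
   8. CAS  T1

C

Simulating candidate C:
[1] T1.load  rd  (counter 1, T1.r 1)
[2] T1.cas  hit  (counter 2, T1.r 1)
[3] T0.load  rd  (counter 2, T0.r 2)
[4] T1.load  rd  (counter 2, T1.r 2)
[5] T0.cas  hit  (counter 3, T0.r 2)
[6] T2.load  rd  (counter 3, T2.r 3)
[7] T2.cas  hit  (counter 4, T2.r 3)
[8] T1.cas  miss  (counter 4, T1.r 2)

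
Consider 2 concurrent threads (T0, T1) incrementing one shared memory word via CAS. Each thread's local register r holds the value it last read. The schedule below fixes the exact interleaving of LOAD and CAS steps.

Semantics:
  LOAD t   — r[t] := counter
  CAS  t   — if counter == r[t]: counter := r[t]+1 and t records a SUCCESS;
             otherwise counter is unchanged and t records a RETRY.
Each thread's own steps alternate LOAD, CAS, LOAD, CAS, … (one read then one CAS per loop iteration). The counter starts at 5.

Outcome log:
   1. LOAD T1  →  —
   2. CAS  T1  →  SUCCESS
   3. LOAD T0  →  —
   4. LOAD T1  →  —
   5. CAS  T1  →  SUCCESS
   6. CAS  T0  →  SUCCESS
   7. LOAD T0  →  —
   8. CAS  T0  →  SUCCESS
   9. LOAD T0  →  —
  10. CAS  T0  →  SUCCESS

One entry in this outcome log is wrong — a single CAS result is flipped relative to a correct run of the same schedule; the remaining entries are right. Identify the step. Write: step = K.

step = 6

Re-executing:
T1 LOAD — after: cnt=5, r=5 — load
T1 CAS — after: cnt=6, r=5 — ok
T0 LOAD — after: cnt=6, r=6 — load
T1 LOAD — after: cnt=6, r=6 — load
T1 CAS — after: cnt=7, r=6 — ok
T0 CAS — after: cnt=7, r=6 — retry
T0 LOAD — after: cnt=7, r=7 — load
T0 CAS — after: cnt=8, r=7 — ok
T0 LOAD — after: cnt=8, r=8 — load
T0 CAS — after: cnt=9, r=8 — ok
Flip is step 6.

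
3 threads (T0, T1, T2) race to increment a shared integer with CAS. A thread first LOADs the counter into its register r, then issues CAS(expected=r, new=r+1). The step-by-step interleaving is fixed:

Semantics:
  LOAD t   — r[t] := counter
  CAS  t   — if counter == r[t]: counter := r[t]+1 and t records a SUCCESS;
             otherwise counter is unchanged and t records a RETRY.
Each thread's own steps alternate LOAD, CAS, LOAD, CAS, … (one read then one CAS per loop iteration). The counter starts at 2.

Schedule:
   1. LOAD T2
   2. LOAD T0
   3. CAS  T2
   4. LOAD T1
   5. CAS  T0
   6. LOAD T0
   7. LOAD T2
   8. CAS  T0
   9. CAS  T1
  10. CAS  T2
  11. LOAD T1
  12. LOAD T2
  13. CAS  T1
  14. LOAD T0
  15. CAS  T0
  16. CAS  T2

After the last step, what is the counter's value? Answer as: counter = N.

#1 T2 reads 2
#2 T0 reads 2
#3 T2 CAS(2→3) writes; counter now 3
#4 T1 reads 3
#5 T0 CAS(2→3) fails; counter now 3
#6 T0 reads 3
#7 T2 reads 3
#8 T0 CAS(3→4) writes; counter now 4
#9 T1 CAS(3→4) fails; counter now 4
#10 T2 CAS(3→4) fails; counter now 4
#11 T1 reads 4
#12 T2 reads 4
#13 T1 CAS(4→5) writes; counter now 5
#14 T0 reads 5
#15 T0 CAS(5→6) writes; counter now 6
#16 T2 CAS(4→5) fails; counter now 6

counter = 6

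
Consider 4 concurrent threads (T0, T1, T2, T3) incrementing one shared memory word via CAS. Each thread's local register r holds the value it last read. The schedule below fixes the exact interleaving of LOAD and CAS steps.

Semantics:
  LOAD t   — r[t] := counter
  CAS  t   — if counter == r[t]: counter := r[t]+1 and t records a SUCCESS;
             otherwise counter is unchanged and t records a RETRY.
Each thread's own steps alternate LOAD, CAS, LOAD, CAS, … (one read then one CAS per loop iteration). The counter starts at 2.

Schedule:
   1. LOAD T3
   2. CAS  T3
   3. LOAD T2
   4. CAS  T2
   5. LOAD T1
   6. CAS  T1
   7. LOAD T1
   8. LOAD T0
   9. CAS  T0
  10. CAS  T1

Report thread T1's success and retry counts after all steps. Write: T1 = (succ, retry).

T1 = (1, 1)

T3 LOAD — after: cnt=2, r=2 — load
T3 CAS — after: cnt=3, r=2 — ok
T2 LOAD — after: cnt=3, r=3 — load
T2 CAS — after: cnt=4, r=3 — ok
T1 LOAD — after: cnt=4, r=4 — load
T1 CAS — after: cnt=5, r=4 — ok
T1 LOAD — after: cnt=5, r=5 — load
T0 LOAD — after: cnt=5, r=5 — load
T0 CAS — after: cnt=6, r=5 — ok
T1 CAS — after: cnt=6, r=5 — retry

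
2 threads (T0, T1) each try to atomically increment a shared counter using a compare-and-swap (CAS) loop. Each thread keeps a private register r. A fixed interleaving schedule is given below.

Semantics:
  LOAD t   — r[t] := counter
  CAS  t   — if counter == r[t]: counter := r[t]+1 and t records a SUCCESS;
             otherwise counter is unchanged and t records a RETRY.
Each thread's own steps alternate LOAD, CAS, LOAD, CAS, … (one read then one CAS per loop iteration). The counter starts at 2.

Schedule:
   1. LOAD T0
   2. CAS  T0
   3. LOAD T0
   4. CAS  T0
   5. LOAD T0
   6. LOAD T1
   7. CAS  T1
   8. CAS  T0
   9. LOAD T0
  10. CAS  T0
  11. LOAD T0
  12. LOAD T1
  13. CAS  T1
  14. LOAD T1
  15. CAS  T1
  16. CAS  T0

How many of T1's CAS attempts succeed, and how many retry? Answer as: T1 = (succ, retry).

T1 = (3, 0)

1. LOAD T0 → mem=2 r[T0]=2 [LOAD]
2. CAS T0 → mem=3 r[T0]=2 [OK]
3. LOAD T0 → mem=3 r[T0]=3 [LOAD]
4. CAS T0 → mem=4 r[T0]=3 [OK]
5. LOAD T0 → mem=4 r[T0]=4 [LOAD]
6. LOAD T1 → mem=4 r[T1]=4 [LOAD]
7. CAS T1 → mem=5 r[T1]=4 [OK]
8. CAS T0 → mem=5 r[T0]=4 [RETRY]
9. LOAD T0 → mem=5 r[T0]=5 [LOAD]
10. CAS T0 → mem=6 r[T0]=5 [OK]
11. LOAD T0 → mem=6 r[T0]=6 [LOAD]
12. LOAD T1 → mem=6 r[T1]=6 [LOAD]
13. CAS T1 → mem=7 r[T1]=6 [OK]
14. LOAD T1 → mem=7 r[T1]=7 [LOAD]
15. CAS T1 → mem=8 r[T1]=7 [OK]
16. CAS T0 → mem=8 r[T0]=6 [RETRY]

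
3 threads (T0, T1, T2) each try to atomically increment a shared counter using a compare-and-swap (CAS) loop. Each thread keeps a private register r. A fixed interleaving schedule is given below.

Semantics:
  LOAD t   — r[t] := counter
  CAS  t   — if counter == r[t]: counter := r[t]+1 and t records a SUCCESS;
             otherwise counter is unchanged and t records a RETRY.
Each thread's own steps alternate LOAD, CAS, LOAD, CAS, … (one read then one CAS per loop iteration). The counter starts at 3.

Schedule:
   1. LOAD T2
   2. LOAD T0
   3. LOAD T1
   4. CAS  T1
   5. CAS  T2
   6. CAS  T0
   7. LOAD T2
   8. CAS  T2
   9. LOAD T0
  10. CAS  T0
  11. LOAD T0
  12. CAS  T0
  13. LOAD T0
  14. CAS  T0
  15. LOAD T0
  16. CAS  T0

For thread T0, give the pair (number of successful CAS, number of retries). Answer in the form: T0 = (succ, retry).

T0 = (4, 1)

1. LOAD T2 → mem=3 r[T2]=3 [LOAD]
2. LOAD T0 → mem=3 r[T0]=3 [LOAD]
3. LOAD T1 → mem=3 r[T1]=3 [LOAD]
4. CAS T1 → mem=4 r[T1]=3 [OK]
5. CAS T2 → mem=4 r[T2]=3 [RETRY]
6. CAS T0 → mem=4 r[T0]=3 [RETRY]
7. LOAD T2 → mem=4 r[T2]=4 [LOAD]
8. CAS T2 → mem=5 r[T2]=4 [OK]
9. LOAD T0 → mem=5 r[T0]=5 [LOAD]
10. CAS T0 → mem=6 r[T0]=5 [OK]
11. LOAD T0 → mem=6 r[T0]=6 [LOAD]
12. CAS T0 → mem=7 r[T0]=6 [OK]
13. LOAD T0 → mem=7 r[T0]=7 [LOAD]
14. CAS T0 → mem=8 r[T0]=7 [OK]
15. LOAD T0 → mem=8 r[T0]=8 [LOAD]
16. CAS T0 → mem=9 r[T0]=8 [OK]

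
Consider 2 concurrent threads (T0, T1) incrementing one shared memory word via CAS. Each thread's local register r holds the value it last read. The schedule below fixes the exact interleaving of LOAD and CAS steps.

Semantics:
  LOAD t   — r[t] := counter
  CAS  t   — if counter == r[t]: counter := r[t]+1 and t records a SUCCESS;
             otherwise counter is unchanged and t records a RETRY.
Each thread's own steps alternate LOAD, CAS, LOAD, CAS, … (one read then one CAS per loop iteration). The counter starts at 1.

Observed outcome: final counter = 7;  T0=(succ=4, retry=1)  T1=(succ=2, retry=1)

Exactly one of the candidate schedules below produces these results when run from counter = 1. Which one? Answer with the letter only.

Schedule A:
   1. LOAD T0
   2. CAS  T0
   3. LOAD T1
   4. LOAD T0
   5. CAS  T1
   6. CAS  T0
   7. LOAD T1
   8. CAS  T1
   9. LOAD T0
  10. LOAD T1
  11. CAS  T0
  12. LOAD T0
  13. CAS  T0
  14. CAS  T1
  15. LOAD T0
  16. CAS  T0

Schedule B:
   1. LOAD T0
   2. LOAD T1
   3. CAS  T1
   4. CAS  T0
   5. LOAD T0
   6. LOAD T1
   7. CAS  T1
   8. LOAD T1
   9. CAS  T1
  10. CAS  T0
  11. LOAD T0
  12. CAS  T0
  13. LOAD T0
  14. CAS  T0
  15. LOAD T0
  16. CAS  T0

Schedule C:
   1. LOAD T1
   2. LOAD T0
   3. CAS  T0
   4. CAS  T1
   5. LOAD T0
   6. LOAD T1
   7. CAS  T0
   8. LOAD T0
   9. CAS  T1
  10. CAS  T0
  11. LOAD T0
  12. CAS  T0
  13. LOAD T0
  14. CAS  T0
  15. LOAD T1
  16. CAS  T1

Tracing schedule A:
T0 LOAD — after: cnt=1, r=1 — load
T0 CAS — after: cnt=2, r=1 — ok
T1 LOAD — after: cnt=2, r=2 — load
T0 LOAD — after: cnt=2, r=2 — load
T1 CAS — after: cnt=3, r=2 — ok
T0 CAS — after: cnt=3, r=2 — retry
T1 LOAD — after: cnt=3, r=3 — load
T1 CAS — after: cnt=4, r=3 — ok
T0 LOAD — after: cnt=4, r=4 — load
T1 LOAD — after: cnt=4, r=4 — load
T0 CAS — after: cnt=5, r=4 — ok
T0 LOAD — after: cnt=5, r=5 — load
T0 CAS — after: cnt=6, r=5 — ok
T1 CAS — after: cnt=6, r=4 — retry
T0 LOAD — after: cnt=6, r=6 — load
T0 CAS — after: cnt=7, r=6 — ok

A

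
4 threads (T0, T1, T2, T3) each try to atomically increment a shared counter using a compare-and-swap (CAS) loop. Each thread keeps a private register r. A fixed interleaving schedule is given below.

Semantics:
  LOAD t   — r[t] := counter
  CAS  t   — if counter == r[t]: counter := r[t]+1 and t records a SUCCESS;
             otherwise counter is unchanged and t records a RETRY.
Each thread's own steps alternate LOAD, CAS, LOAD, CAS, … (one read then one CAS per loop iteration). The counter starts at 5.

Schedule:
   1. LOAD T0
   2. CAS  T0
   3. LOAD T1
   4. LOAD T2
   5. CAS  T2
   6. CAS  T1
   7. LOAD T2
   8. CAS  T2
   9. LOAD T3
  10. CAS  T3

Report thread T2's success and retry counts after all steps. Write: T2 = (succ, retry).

1. LOAD T0 → mem=5 r[T0]=5 [LOAD]
2. CAS T0 → mem=6 r[T0]=5 [OK]
3. LOAD T1 → mem=6 r[T1]=6 [LOAD]
4. LOAD T2 → mem=6 r[T2]=6 [LOAD]
5. CAS T2 → mem=7 r[T2]=6 [OK]
6. CAS T1 → mem=7 r[T1]=6 [RETRY]
7. LOAD T2 → mem=7 r[T2]=7 [LOAD]
8. CAS T2 → mem=8 r[T2]=7 [OK]
9. LOAD T3 → mem=8 r[T3]=8 [LOAD]
10. CAS T3 → mem=9 r[T3]=8 [OK]

T2 = (2, 0)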